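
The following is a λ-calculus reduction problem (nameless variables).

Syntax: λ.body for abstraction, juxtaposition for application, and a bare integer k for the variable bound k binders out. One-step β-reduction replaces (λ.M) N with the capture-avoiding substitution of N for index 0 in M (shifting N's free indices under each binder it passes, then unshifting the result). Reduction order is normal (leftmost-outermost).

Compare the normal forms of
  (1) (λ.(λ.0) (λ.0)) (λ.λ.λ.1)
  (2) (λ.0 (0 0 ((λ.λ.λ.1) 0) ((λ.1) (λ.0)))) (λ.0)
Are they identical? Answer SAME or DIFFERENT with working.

Answer: DIFFERENT — A ⇓ λ.0, B ⇓ λ.λ.0

Working:
Term A:
  start: (λ.(λ.0) (λ.0)) (λ.λ.λ.1)
  →1  (λ.0) (λ.0)
  →2  λ.0

Term B:
  start: (λ.0 (0 0 ((λ.λ.λ.1) 0) ((λ.1) (λ.0)))) (λ.0)
  →1  (λ.0) ((λ.0) (λ.0) ((λ.λ.λ.1) (λ.0)) ((λ.λ.0) (λ.0)))
  →2  (λ.0) (λ.0) ((λ.λ.λ.1) (λ.0)) ((λ.λ.0) (λ.0))
  →3  (λ.0) ((λ.λ.λ.1) (λ.0)) ((λ.λ.0) (λ.0))
  →4  (λ.λ.λ.1) (λ.0) ((λ.λ.0) (λ.0))
  →5  (λ.λ.1) ((λ.λ.0) (λ.0))
  →6  λ.(λ.λ.0) (λ.0)
  →7  λ.λ.0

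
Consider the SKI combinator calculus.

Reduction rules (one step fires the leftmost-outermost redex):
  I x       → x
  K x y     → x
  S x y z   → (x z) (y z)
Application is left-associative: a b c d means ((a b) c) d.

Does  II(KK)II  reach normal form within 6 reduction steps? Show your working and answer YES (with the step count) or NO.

  start: II(KK)II
  step 1: I(KK)II
  step 2: KKII
  step 3: KI

Answer: YES — reaches normal form KI in 3 ≤ 6 steps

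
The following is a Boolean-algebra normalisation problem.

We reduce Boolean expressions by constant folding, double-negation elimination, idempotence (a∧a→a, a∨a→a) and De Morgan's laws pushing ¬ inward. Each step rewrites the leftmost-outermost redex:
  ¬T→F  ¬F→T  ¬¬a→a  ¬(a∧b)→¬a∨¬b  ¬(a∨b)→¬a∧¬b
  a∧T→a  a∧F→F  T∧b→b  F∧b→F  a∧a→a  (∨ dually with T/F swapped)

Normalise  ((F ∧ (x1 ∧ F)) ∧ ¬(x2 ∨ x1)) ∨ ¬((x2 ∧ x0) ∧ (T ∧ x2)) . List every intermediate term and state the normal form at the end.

Answer: normal form = (¬x2 ∨ ¬x0) ∨ ¬x2  (in 8 steps)

Derivation:
  start: ((F ∧ (x1 ∧ F)) ∧ ¬(x2 ∨ x1)) ∨ ¬((x2 ∧ x0) ∧ (T ∧ x2))
  step 1: (F ∧ ¬(x2 ∨ x1)) ∨ ¬((x2 ∧ x0) ∧ (T ∧ x2))
  step 2: F ∨ ¬((x2 ∧ x0) ∧ (T ∧ x2))
  step 3: ¬((x2 ∧ x0) ∧ (T ∧ x2))
  step 4: ¬(x2 ∧ x0) ∨ ¬(T ∧ x2)
  step 5: (¬x2 ∨ ¬x0) ∨ ¬(T ∧ x2)
  step 6: (¬x2 ∨ ¬x0) ∨ (¬T ∨ ¬x2)
  step 7: (¬x2 ∨ ¬x0) ∨ (F ∨ ¬x2)
  step 8: (¬x2 ∨ ¬x0) ∨ ¬x2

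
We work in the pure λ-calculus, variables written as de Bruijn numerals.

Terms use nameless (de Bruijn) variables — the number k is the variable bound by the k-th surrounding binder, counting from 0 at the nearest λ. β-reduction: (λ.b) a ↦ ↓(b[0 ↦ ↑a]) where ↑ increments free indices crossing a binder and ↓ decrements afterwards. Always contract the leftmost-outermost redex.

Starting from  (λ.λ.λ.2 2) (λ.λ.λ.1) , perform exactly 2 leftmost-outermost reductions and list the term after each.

  start: (λ.λ.λ.2 2) (λ.λ.λ.1)
  →1  λ.λ.(λ.λ.λ.1) (λ.λ.λ.1)
  →2  λ.λ.λ.λ.1

Answer: after 2 steps: λ.λ.λ.λ.1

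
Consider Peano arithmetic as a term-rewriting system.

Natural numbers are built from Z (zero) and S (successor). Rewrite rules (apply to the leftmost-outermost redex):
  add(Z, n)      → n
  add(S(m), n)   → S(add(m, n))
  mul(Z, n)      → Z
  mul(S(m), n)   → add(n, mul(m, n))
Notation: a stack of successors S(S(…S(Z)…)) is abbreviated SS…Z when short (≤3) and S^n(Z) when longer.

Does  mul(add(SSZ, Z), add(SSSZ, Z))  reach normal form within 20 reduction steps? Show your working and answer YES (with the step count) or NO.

Answer: NO — after 20 steps the term is S(S(S(S(S(S(mul(add(Z, Z), add(SSSZ, Z)))))))), not yet normal

Reduction:
  start: mul(add(SSZ, Z), add(SSSZ, Z))
  [1] mul(S(add(SZ, Z)), add(SSSZ, Z))
  [2] add(add(SSSZ, Z), mul(add(SZ, Z), add(SSSZ, Z)))
  [3] add(S(add(SSZ, Z)), mul(add(SZ, Z), add(SSSZ, Z)))
  [4] S(add(add(SSZ, Z), mul(add(SZ, Z), add(SSSZ, Z))))
  [5] S(add(S(add(SZ, Z)), mul(add(SZ, Z), add(SSSZ, Z))))
  [6] S(S(add(add(SZ, Z), mul(add(SZ, Z), add(SSSZ, Z)))))
  [7] S(S(add(S(add(Z, Z)), mul(add(SZ, Z), add(SSSZ, Z)))))
  [8] S(S(S(add(add(Z, Z), mul(add(SZ, Z), add(SSSZ, Z))))))
  [9] S(S(S(add(Z, mul(add(SZ, Z), add(SSSZ, Z))))))
  [10] S(S(S(mul(add(SZ, Z), add(SSSZ, Z)))))
  [11] S(S(S(mul(S(add(Z, Z)), add(SSSZ, Z)))))
  [12] S(S(S(add(add(SSSZ, Z), mul(add(Z, Z), add(SSSZ, Z))))))
  [13] S(S(S(add(S(add(SSZ, Z)), mul(add(Z, Z), add(SSSZ, Z))))))
  [14] S(S(S(S(add(add(SSZ, Z), mul(add(Z, Z), add(SSSZ, Z)))))))
  [15] S(S(S(S(add(S(add(SZ, Z)), mul(add(Z, Z), add(SSSZ, Z)))))))
  [16] S(S(S(S(S(add(add(SZ, Z), mul(add(Z, Z), add(SSSZ, Z))))))))
  [17] S(S(S(S(S(add(S(add(Z, Z)), mul(add(Z, Z), add(SSSZ, Z))))))))
  [18] S(S(S(S(S(S(add(add(Z, Z), mul(add(Z, Z), add(SSSZ, Z)))))))))
  [19] S(S(S(S(S(S(add(Z, mul(add(Z, Z), add(SSSZ, Z)))))))))
  [20] S(S(S(S(S(S(mul(add(Z, Z), add(SSSZ, Z))))))))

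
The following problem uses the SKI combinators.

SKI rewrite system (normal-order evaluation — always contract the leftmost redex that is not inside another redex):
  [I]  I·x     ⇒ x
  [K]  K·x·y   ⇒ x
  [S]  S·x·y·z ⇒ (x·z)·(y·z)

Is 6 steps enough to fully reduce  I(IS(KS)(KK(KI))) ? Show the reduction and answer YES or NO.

Answer: YES — reaches normal form S(KS)K in 3 ≤ 6 steps

Working:
  start: I(IS(KS)(KK(KI)))
  step 1: IS(KS)(KK(KI))
  step 2: S(KS)(KK(KI))
  step 3: S(KS)K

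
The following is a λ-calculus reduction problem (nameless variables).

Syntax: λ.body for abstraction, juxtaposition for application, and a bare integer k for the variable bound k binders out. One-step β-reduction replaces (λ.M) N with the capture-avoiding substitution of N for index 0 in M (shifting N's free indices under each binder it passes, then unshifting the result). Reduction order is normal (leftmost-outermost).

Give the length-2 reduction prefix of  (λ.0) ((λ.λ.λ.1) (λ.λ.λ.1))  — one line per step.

  start: (λ.0) ((λ.λ.λ.1) (λ.λ.λ.1))
  →1  (λ.λ.λ.1) (λ.λ.λ.1)
  →2  λ.λ.1

Answer: after 2 steps: λ.λ.1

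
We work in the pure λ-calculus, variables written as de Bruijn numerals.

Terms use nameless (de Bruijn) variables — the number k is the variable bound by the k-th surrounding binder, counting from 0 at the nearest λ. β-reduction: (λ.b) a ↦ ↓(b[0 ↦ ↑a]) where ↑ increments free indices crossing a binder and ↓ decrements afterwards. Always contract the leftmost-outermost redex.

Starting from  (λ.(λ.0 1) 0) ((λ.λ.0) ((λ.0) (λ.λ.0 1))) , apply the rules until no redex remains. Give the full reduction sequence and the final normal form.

  start: (λ.(λ.0 1) 0) ((λ.λ.0) ((λ.0) (λ.λ.0 1)))
  →1  (λ.0 ((λ.λ.0) ((λ.0) (λ.λ.0 1)))) ((λ.λ.0) ((λ.0) (λ.λ.0 1)))
  →2  (λ.λ.0) ((λ.0) (λ.λ.0 1)) ((λ.λ.0) ((λ.0) (λ.λ.0 1)))
  →3  (λ.0) ((λ.λ.0) ((λ.0) (λ.λ.0 1)))
  →4  (λ.λ.0) ((λ.0) (λ.λ.0 1))
  →5  λ.0

Answer: normal form = λ.0  (in 5 steps)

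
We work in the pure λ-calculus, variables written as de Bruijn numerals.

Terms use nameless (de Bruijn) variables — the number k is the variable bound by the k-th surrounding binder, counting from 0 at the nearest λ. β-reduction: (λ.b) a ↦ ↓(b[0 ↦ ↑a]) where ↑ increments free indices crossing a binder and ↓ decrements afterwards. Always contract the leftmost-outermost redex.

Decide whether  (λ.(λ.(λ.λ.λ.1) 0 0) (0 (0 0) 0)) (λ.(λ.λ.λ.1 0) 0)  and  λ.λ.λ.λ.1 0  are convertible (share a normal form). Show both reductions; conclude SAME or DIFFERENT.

Term A:
  start: (λ.(λ.(λ.λ.λ.1) 0 0) (0 (0 0) 0)) (λ.(λ.λ.λ.1 0) 0)
  →1  (λ.(λ.λ.λ.1) 0 0) ((λ.(λ.λ.λ.1 0) 0) ((λ.(λ.λ.λ.1 0) 0) (λ.(λ.λ.λ.1 0) 0)) (λ.(λ.λ.λ.1 0) 0))
  →2  (λ.λ.λ.1) ((λ.(λ.λ.λ.1 0) 0) ((λ.(λ.λ.λ.1 0) 0) (λ.(λ.λ.λ.1 0) 0)) (λ.(λ.λ.λ.1 0) 0)) ((λ.(λ.λ.λ.1 0) 0) ((λ.(λ.λ.λ.1 0) 0) (λ.(λ.λ.λ.1 0) 0)) (λ.(λ.λ.λ.1 0) 0))
  →3  (λ.λ.1) ((λ.(λ.λ.λ.1 0) 0) ((λ.(λ.λ.λ.1 0) 0) (λ.(λ.λ.λ.1 0) 0)) (λ.(λ.λ.λ.1 0) 0))
  →4  λ.(λ.(λ.λ.λ.1 0) 0) ((λ.(λ.λ.λ.1 0) 0) (λ.(λ.λ.λ.1 0) 0)) (λ.(λ.λ.λ.1 0) 0)
  →5  λ.(λ.λ.λ.1 0) ((λ.(λ.λ.λ.1 0) 0) (λ.(λ.λ.λ.1 0) 0)) (λ.(λ.λ.λ.1 0) 0)
  →6  λ.(λ.λ.1 0) (λ.(λ.λ.λ.1 0) 0)
  →7  λ.λ.(λ.(λ.λ.λ.1 0) 0) 0
  →8  λ.λ.(λ.λ.λ.1 0) 0
  →9  λ.λ.λ.λ.1 0

Term B:
  start: λ.λ.λ.λ.1 0

Answer: SAME — A ⇓ λ.λ.λ.λ.1 0, B ⇓ λ.λ.λ.λ.1 0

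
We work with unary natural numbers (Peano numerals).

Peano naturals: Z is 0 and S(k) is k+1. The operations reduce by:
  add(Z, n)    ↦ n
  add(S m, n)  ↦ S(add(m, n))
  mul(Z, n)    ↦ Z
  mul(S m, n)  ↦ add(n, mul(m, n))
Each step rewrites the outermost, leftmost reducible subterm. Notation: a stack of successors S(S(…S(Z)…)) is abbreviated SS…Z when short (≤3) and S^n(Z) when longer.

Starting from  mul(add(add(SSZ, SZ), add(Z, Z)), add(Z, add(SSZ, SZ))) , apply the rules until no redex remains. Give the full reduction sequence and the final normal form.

  start: mul(add(add(SSZ, SZ), add(Z, Z)), add(Z, add(SSZ, SZ)))
  step 1: mul(add(S(add(SZ, SZ)), add(Z, Z)), add(Z, add(SSZ, SZ)))
  step 2: mul(S(add(add(SZ, SZ), add(Z, Z))), add(Z, add(SSZ, SZ)))
  step 3: add(add(Z, add(SSZ, SZ)), mul(add(add(SZ, SZ), add(Z, Z)), add(Z, add(SSZ, SZ))))
  step 4: add(add(SSZ, SZ), mul(add(add(SZ, SZ), add(Z, Z)), add(Z, add(SSZ, SZ))))
  step 5: add(S(add(SZ, SZ)), mul(add(add(SZ, SZ), add(Z, Z)), add(Z, add(SSZ, SZ))))
  step 6: S(add(add(SZ, SZ), mul(add(add(SZ, SZ), add(Z, Z)), add(Z, add(SSZ, SZ)))))
  step 7: S(add(S(add(Z, SZ)), mul(add(add(SZ, SZ), add(Z, Z)), add(Z, add(SSZ, SZ)))))
  step 8: S(S(add(add(Z, SZ), mul(add(add(SZ, SZ), add(Z, Z)), add(Z, add(SSZ, SZ))))))
  step 9: S(S(add(SZ, mul(add(add(SZ, SZ), add(Z, Z)), add(Z, add(SSZ, SZ))))))
  step 10: S(S(S(add(Z, mul(add(add(SZ, SZ), add(Z, Z)), add(Z, add(SSZ, SZ)))))))
  step 11: S(S(S(mul(add(add(SZ, SZ), add(Z, Z)), add(Z, add(SSZ, SZ))))))
  step 12: S(S(S(mul(add(S(add(Z, SZ)), add(Z, Z)), add(Z, add(SSZ, SZ))))))
  step 13: S(S(S(mul(S(add(add(Z, SZ), add(Z, Z))), add(Z, add(SSZ, SZ))))))
  step 14: S(S(S(add(add(Z, add(SSZ, SZ)), mul(add(add(Z, SZ), add(Z, Z)), add(Z, add(SSZ, SZ)))))))
  step 15: S(S(S(add(add(SSZ, SZ), mul(add(add(Z, SZ), add(Z, Z)), add(Z, add(SSZ, SZ)))))))
  step 16: S(S(S(add(S(add(SZ, SZ)), mul(add(add(Z, SZ), add(Z, Z)), add(Z, add(SSZ, SZ)))))))
  step 17: S(S(S(S(add(add(SZ, SZ), mul(add(add(Z, SZ), add(Z, Z)), add(Z, add(SSZ, SZ))))))))
  step 18: S(S(S(S(add(S(add(Z, SZ)), mul(add(add(Z, SZ), add(Z, Z)), add(Z, add(SSZ, SZ))))))))
  step 19: S(S(S(S(S(add(add(Z, SZ), mul(add(add(Z, SZ), add(Z, Z)), add(Z, add(SSZ, SZ)))))))))
  step 20: S(S(S(S(S(add(SZ, mul(add(add(Z, SZ), add(Z, Z)), add(Z, add(SSZ, SZ)))))))))
  step 21: S(S(S(S(S(S(add(Z, mul(add(add(Z, SZ), add(Z, Z)), add(Z, add(SSZ, SZ))))))))))
  step 22: S(S(S(S(S(S(mul(add(add(Z, SZ), add(Z, Z)), add(Z, add(SSZ, SZ)))))))))
  step 23: S(S(S(S(S(S(mul(add(SZ, add(Z, Z)), add(Z, add(SSZ, SZ)))))))))
  step 24: S(S(S(S(S(S(mul(S(add(Z, add(Z, Z))), add(Z, add(SSZ, SZ)))))))))
  step 25: S(S(S(S(S(S(add(add(Z, add(SSZ, SZ)), mul(add(Z, add(Z, Z)), add(Z, add(SSZ, SZ))))))))))
  step 26: S(S(S(S(S(S(add(add(SSZ, SZ), mul(add(Z, add(Z, Z)), add(Z, add(SSZ, SZ))))))))))
  step 27: S(S(S(S(S(S(add(S(add(SZ, SZ)), mul(add(Z, add(Z, Z)), add(Z, add(SSZ, SZ))))))))))
  step 28: S(S(S(S(S(S(S(add(add(SZ, SZ), mul(add(Z, add(Z, Z)), add(Z, add(SSZ, SZ)))))))))))
  step 29: S(S(S(S(S(S(S(add(S(add(Z, SZ)), mul(add(Z, add(Z, Z)), add(Z, add(SSZ, SZ)))))))))))
  step 30: S(S(S(S(S(S(S(S(add(add(Z, SZ), mul(add(Z, add(Z, Z)), add(Z, add(SSZ, SZ))))))))))))
  step 31: S(S(S(S(S(S(S(S(add(SZ, mul(add(Z, add(Z, Z)), add(Z, add(SSZ, SZ))))))))))))
  step 32: S(S(S(S(S(S(S(S(S(add(Z, mul(add(Z, add(Z, Z)), add(Z, add(SSZ, SZ)))))))))))))
  step 33: S(S(S(S(S(S(S(S(S(mul(add(Z, add(Z, Z)), add(Z, add(SSZ, SZ))))))))))))
  step 34: S(S(S(S(S(S(S(S(S(mul(add(Z, Z), add(Z, add(SSZ, SZ))))))))))))
  step 35: S(S(S(S(S(S(S(S(S(mul(Z, add(Z, add(SSZ, SZ))))))))))))
  step 36: S^9(Z)

Answer: normal form = S^9(Z)  (in 36 steps)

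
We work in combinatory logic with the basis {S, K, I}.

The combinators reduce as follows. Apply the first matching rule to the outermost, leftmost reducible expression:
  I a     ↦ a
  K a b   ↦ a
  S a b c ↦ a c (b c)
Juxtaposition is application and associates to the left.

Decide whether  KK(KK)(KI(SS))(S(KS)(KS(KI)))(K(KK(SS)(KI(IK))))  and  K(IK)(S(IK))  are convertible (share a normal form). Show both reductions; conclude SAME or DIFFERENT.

Answer: DIFFERENT — A ⇓ K(KI), B ⇓ K

Derivation:
Term A:
  start: KK(KK)(KI(SS))(S(KS)(KS(KI)))(K(KK(SS)(KI(IK))))
  [1] K(KI(SS))(S(KS)(KS(KI)))(K(KK(SS)(KI(IK))))
  [2] KI(SS)(K(KK(SS)(KI(IK))))
  [3] I(K(KK(SS)(KI(IK))))
  [4] K(KK(SS)(KI(IK)))
  [5] K(K(KI(IK)))
  [6] K(KI)

Term B:
  start: K(IK)(S(IK))
  [1] IK
  [2] K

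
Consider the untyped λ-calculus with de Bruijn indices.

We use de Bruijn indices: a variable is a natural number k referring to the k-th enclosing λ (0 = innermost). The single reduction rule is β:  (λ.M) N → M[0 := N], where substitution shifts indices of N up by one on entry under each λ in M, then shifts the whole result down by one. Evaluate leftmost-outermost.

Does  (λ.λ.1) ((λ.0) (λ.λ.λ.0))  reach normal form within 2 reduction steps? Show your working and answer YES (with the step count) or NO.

Answer: YES — reaches normal form λ.λ.λ.λ.0 in 2 ≤ 2 steps

Reduction:
  start: (λ.λ.1) ((λ.0) (λ.λ.λ.0))
  →1  λ.(λ.0) (λ.λ.λ.0)
  →2  λ.λ.λ.λ.0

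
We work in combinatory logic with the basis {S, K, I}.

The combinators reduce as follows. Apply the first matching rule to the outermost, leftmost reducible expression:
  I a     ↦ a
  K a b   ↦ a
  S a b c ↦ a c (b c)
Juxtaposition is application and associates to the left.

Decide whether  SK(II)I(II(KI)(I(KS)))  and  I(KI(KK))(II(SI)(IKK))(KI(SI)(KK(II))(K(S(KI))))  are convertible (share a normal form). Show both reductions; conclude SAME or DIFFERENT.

Answer: DIFFERENT — A ⇓ I, B ⇓ K(S(KI))

Derivation:
Term A:
  start: SK(II)I(II(KI)(I(KS)))
  step 1: KI(III)(II(KI)(I(KS)))
  step 2: I(II(KI)(I(KS)))
  step 3: II(KI)(I(KS))
  step 4: I(KI)(I(KS))
  step 5: KI(I(KS))
  step 6: I

Term B:
  start: I(KI(KK))(II(SI)(IKK))(KI(SI)(KK(II))(K(S(KI))))
  step 1: KI(KK)(II(SI)(IKK))(KI(SI)(KK(II))(K(S(KI))))
  step 2: I(II(SI)(IKK))(KI(SI)(KK(II))(K(S(KI))))
  step 3: II(SI)(IKK)(KI(SI)(KK(II))(K(S(KI))))
  step 4: I(SI)(IKK)(KI(SI)(KK(II))(K(S(KI))))
  step 5: SI(IKK)(KI(SI)(KK(II))(K(S(KI))))
  step 6: I(KI(SI)(KK(II))(K(S(KI))))(IKK(KI(SI)(KK(II))(K(S(KI)))))
  step 7: KI(SI)(KK(II))(K(S(KI)))(IKK(KI(SI)(KK(II))(K(S(KI)))))
  step 8: I(KK(II))(K(S(KI)))(IKK(KI(SI)(KK(II))(K(S(KI)))))
  step 9: KK(II)(K(S(KI)))(IKK(KI(SI)(KK(II))(K(S(KI)))))
  step 10: K(K(S(KI)))(IKK(KI(SI)(KK(II))(K(S(KI)))))
  step 11: K(S(KI))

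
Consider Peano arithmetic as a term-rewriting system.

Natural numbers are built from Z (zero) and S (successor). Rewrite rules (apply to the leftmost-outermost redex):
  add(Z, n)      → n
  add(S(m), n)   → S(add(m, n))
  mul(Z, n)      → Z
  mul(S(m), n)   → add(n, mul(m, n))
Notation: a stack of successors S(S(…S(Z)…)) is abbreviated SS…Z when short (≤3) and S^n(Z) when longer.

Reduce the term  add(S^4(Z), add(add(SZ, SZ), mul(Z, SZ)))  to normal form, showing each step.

  start: add(S^4(Z), add(add(SZ, SZ), mul(Z, SZ)))
  [1] S(add(SSSZ, add(add(SZ, SZ), mul(Z, SZ))))
  [2] S(S(add(SSZ, add(add(SZ, SZ), mul(Z, SZ)))))
  [3] S(S(S(add(SZ, add(add(SZ, SZ), mul(Z, SZ))))))
  [4] S(S(S(S(add(Z, add(add(SZ, SZ), mul(Z, SZ)))))))
  [5] S(S(S(S(add(add(SZ, SZ), mul(Z, SZ))))))
  [6] S(S(S(S(add(S(add(Z, SZ)), mul(Z, SZ))))))
  [7] S(S(S(S(S(add(add(Z, SZ), mul(Z, SZ)))))))
  [8] S(S(S(S(S(add(SZ, mul(Z, SZ)))))))
  [9] S(S(S(S(S(S(add(Z, mul(Z, SZ))))))))
  [10] S(S(S(S(S(S(mul(Z, SZ)))))))
  [11] S^6(Z)

Answer: normal form = S^6(Z)  (in 11 steps)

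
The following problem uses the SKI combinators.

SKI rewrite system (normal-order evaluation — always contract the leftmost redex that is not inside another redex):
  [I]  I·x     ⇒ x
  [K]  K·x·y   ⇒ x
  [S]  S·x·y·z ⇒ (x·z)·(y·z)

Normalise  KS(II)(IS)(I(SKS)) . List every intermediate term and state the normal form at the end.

  start: KS(II)(IS)(I(SKS))
  step 1: S(IS)(I(SKS))
  step 2: SS(I(SKS))
  step 3: SS(SKS)

Answer: normal form = SS(SKS)  (in 3 steps)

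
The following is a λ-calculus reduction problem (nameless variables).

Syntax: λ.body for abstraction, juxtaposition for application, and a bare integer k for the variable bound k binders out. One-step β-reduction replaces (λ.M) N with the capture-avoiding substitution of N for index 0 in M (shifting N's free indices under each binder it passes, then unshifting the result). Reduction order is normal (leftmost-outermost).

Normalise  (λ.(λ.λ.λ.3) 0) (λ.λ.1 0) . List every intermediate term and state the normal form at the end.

  start: (λ.(λ.λ.λ.3) 0) (λ.λ.1 0)
  step 1: (λ.λ.λ.λ.λ.1 0) (λ.λ.1 0)
  step 2: λ.λ.λ.λ.1 0

Answer: normal form = λ.λ.λ.λ.1 0  (in 2 steps)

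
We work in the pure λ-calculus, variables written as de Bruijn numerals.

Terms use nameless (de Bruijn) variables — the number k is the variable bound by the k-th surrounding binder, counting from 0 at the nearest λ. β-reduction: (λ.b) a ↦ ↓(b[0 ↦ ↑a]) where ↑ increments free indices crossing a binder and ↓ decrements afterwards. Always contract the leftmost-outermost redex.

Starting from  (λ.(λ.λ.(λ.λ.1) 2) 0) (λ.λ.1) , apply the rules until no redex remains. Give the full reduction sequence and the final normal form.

Answer: normal form = λ.λ.λ.λ.1  (in 3 steps)

Derivation:
  start: (λ.(λ.λ.(λ.λ.1) 2) 0) (λ.λ.1)
  →1  (λ.λ.(λ.λ.1) (λ.λ.1)) (λ.λ.1)
  →2  λ.(λ.λ.1) (λ.λ.1)
  →3  λ.λ.λ.λ.1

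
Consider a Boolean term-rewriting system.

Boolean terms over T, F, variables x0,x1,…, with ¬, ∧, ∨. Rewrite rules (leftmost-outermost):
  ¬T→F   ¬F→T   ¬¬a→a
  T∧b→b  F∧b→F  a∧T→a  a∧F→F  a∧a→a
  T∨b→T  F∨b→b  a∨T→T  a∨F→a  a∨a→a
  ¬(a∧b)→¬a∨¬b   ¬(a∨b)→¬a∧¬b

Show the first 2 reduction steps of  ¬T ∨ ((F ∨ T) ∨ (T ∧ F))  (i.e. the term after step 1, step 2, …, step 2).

Answer: after 2 steps: (F ∨ T) ∨ (T ∧ F)

Working:
  start: ¬T ∨ ((F ∨ T) ∨ (T ∧ F))
  [1] F ∨ ((F ∨ T) ∨ (T ∧ F))
  [2] (F ∨ T) ∨ (T ∧ F)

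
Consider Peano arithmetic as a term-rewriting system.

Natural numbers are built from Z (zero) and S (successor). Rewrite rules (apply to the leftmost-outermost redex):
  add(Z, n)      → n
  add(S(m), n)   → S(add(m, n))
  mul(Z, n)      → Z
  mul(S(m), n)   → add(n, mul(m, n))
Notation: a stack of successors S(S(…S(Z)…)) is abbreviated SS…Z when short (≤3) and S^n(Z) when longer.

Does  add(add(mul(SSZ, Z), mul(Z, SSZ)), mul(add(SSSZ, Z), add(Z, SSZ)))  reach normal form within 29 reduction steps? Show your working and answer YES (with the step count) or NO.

Answer: YES — reaches normal form S^6(Z) in 28 ≤ 29 steps

Derivation:
  start: add(add(mul(SSZ, Z), mul(Z, SSZ)), mul(add(SSSZ, Z), add(Z, SSZ)))
  step 1: add(add(add(Z, mul(SZ, Z)), mul(Z, SSZ)), mul(add(SSSZ, Z), add(Z, SSZ)))
  step 2: add(add(mul(SZ, Z), mul(Z, SSZ)), mul(add(SSSZ, Z), add(Z, SSZ)))
  step 3: add(add(add(Z, mul(Z, Z)), mul(Z, SSZ)), mul(add(SSSZ, Z), add(Z, SSZ)))
  step 4: add(add(mul(Z, Z), mul(Z, SSZ)), mul(add(SSSZ, Z), add(Z, SSZ)))
  step 5: add(add(Z, mul(Z, SSZ)), mul(add(SSSZ, Z), add(Z, SSZ)))
  step 6: add(mul(Z, SSZ), mul(add(SSSZ, Z), add(Z, SSZ)))
  step 7: add(Z, mul(add(SSSZ, Z), add(Z, SSZ)))
  step 8: mul(add(SSSZ, Z), add(Z, SSZ))
  step 9: mul(S(add(SSZ, Z)), add(Z, SSZ))
  step 10: add(add(Z, SSZ), mul(add(SSZ, Z), add(Z, SSZ)))
  step 11: add(SSZ, mul(add(SSZ, Z), add(Z, SSZ)))
  step 12: S(add(SZ, mul(add(SSZ, Z), add(Z, SSZ))))
  step 13: S(S(add(Z, mul(add(SSZ, Z), add(Z, SSZ)))))
  step 14: S(S(mul(add(SSZ, Z), add(Z, SSZ))))
  step 15: S(S(mul(S(add(SZ, Z)), add(Z, SSZ))))
  step 16: S(S(add(add(Z, SSZ), mul(add(SZ, Z), add(Z, SSZ)))))
  step 17: S(S(add(SSZ, mul(add(SZ, Z), add(Z, SSZ)))))
  step 18: S(S(S(add(SZ, mul(add(SZ, Z), add(Z, SSZ))))))
  step 19: S(S(S(S(add(Z, mul(add(SZ, Z), add(Z, SSZ)))))))
  step 20: S(S(S(S(mul(add(SZ, Z), add(Z, SSZ))))))
  step 21: S(S(S(S(mul(S(add(Z, Z)), add(Z, SSZ))))))
  step 22: S(S(S(S(add(add(Z, SSZ), mul(add(Z, Z), add(Z, SSZ)))))))
  step 23: S(S(S(S(add(SSZ, mul(add(Z, Z), add(Z, SSZ)))))))
  step 24: S(S(S(S(S(add(SZ, mul(add(Z, Z), add(Z, SSZ))))))))
  step 25: S(S(S(S(S(S(add(Z, mul(add(Z, Z), add(Z, SSZ)))))))))
  step 26: S(S(S(S(S(S(mul(add(Z, Z), add(Z, SSZ))))))))
  step 27: S(S(S(S(S(S(mul(Z, add(Z, SSZ))))))))
  step 28: S^6(Z)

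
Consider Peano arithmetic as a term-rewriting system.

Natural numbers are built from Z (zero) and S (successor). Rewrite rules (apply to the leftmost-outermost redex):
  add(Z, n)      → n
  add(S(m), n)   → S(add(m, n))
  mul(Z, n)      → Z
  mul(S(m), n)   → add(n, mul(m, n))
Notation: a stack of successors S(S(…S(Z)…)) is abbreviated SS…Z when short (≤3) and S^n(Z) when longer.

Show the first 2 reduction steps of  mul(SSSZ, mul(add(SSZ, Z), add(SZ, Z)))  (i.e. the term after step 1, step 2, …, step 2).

Answer: after 2 steps: add(mul(S(add(SZ, Z)), add(SZ, Z)), mul(SSZ, mul(add(SSZ, Z), add(SZ, Z))))

Derivation:
  start: mul(SSSZ, mul(add(SSZ, Z), add(SZ, Z)))
  [1] add(mul(add(SSZ, Z), add(SZ, Z)), mul(SSZ, mul(add(SSZ, Z), add(SZ, Z))))
  [2] add(mul(S(add(SZ, Z)), add(SZ, Z)), mul(SSZ, mul(add(SSZ, Z), add(SZ, Z))))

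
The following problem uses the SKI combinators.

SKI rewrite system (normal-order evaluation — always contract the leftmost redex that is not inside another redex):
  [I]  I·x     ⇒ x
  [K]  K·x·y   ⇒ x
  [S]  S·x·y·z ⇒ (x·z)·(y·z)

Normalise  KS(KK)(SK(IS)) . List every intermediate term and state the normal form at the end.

Answer: normal form = S(SKS)  (in 2 steps)

Derivation:
  start: KS(KK)(SK(IS))
  →1  S(SK(IS))
  →2  S(SKS)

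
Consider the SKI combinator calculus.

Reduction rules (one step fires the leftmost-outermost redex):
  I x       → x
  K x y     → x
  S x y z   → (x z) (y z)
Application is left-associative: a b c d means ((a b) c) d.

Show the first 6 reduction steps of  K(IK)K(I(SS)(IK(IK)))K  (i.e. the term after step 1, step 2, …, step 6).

  start: K(IK)K(I(SS)(IK(IK)))K
  →1  IK(I(SS)(IK(IK)))K
  →2  K(I(SS)(IK(IK)))K
  →3  I(SS)(IK(IK))
  →4  SS(IK(IK))
  →5  SS(K(IK))
  →6  SS(KK)

Answer: after 6 steps: SS(KK)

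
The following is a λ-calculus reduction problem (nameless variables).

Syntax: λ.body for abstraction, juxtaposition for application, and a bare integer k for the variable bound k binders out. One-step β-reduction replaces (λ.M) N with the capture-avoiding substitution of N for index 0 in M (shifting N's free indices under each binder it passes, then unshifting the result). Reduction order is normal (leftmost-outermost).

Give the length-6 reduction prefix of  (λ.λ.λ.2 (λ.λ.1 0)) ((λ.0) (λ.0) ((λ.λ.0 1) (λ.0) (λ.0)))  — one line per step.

Answer: after 6 steps: λ.λ.(λ.0) (λ.λ.1 0)

Working:
  start: (λ.λ.λ.2 (λ.λ.1 0)) ((λ.0) (λ.0) ((λ.λ.0 1) (λ.0) (λ.0)))
  step 1: λ.λ.(λ.0) (λ.0) ((λ.λ.0 1) (λ.0) (λ.0)) (λ.λ.1 0)
  step 2: λ.λ.(λ.0) ((λ.λ.0 1) (λ.0) (λ.0)) (λ.λ.1 0)
  step 3: λ.λ.(λ.λ.0 1) (λ.0) (λ.0) (λ.λ.1 0)
  step 4: λ.λ.(λ.0 (λ.0)) (λ.0) (λ.λ.1 0)
  step 5: λ.λ.(λ.0) (λ.0) (λ.λ.1 0)
  step 6: λ.λ.(λ.0) (λ.λ.1 0)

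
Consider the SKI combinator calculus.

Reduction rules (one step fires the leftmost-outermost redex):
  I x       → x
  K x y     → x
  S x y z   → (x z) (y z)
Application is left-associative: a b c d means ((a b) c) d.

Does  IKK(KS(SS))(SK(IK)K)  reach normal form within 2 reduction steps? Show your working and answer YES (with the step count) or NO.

  start: IKK(KS(SS))(SK(IK)K)
  →1  KK(KS(SS))(SK(IK)K)
  →2  K(SK(IK)K)

Answer: NO — after 2 steps the term is K(SK(IK)K), not yet normal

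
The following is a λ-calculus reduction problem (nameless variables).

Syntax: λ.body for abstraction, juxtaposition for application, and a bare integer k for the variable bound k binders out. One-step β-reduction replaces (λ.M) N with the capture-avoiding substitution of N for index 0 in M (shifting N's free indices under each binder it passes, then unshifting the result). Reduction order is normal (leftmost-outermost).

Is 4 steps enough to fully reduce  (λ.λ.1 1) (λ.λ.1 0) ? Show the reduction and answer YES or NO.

Answer: YES — reaches normal form λ.λ.λ.1 0 in 3 ≤ 4 steps

Working:
  start: (λ.λ.1 1) (λ.λ.1 0)
  step 1: λ.(λ.λ.1 0) (λ.λ.1 0)
  step 2: λ.λ.(λ.λ.1 0) 0
  step 3: λ.λ.λ.1 0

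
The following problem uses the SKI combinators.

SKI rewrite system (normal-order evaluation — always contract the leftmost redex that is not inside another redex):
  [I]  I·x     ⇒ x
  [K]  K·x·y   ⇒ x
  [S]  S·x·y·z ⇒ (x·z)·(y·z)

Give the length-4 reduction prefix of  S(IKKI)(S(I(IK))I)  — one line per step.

Answer: after 4 steps: SK(SKI)

Derivation:
  start: S(IKKI)(S(I(IK))I)
  →1  S(KKI)(S(I(IK))I)
  →2  SK(S(I(IK))I)
  →3  SK(S(IK)I)
  →4  SK(SKI)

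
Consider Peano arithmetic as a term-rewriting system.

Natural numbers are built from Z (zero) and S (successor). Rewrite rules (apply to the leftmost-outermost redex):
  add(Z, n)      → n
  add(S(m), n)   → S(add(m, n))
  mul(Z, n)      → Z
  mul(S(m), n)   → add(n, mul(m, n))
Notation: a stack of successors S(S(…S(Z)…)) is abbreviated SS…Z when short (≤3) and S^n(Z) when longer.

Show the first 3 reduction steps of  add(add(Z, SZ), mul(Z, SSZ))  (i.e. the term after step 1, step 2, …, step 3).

Answer: after 3 steps: S(mul(Z, SSZ))

Working:
  start: add(add(Z, SZ), mul(Z, SSZ))
  step 1: add(SZ, mul(Z, SSZ))
  step 2: S(add(Z, mul(Z, SSZ)))
  step 3: S(mul(Z, SSZ))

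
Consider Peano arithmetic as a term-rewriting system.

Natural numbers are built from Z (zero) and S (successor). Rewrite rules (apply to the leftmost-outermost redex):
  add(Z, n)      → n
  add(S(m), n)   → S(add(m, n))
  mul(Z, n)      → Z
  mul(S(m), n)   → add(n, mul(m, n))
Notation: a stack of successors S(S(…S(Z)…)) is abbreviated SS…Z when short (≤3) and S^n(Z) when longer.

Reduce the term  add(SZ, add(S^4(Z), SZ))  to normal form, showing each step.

Answer: normal form = S^6(Z)  (in 7 steps)

Reduction:
  start: add(SZ, add(S^4(Z), SZ))
  →1  S(add(Z, add(S^4(Z), SZ)))
  →2  S(add(S^4(Z), SZ))
  →3  S(S(add(SSSZ, SZ)))
  →4  S(S(S(add(SSZ, SZ))))
  →5  S(S(S(S(add(SZ, SZ)))))
  →6  S(S(S(S(S(add(Z, SZ))))))
  →7  S^6(Z)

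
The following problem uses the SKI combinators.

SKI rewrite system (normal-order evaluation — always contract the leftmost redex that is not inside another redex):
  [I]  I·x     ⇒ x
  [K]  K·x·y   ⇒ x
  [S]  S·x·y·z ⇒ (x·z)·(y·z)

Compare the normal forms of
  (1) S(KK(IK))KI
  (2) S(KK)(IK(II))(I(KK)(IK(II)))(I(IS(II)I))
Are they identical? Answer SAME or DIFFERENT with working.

Answer: SAME — A ⇓ I, B ⇓ I

Reduction:
Term A:
  start: S(KK(IK))KI
  [1] KK(IK)I(KI)
  [2] KI(KI)
  [3] I

Term B:
  start: S(KK)(IK(II))(I(KK)(IK(II)))(I(IS(II)I))
  [1] KK(I(KK)(IK(II)))(IK(II)(I(KK)(IK(II))))(I(IS(II)I))
  [2] K(IK(II)(I(KK)(IK(II))))(I(IS(II)I))
  [3] IK(II)(I(KK)(IK(II)))
  [4] K(II)(I(KK)(IK(II)))
  [5] II
  [6] I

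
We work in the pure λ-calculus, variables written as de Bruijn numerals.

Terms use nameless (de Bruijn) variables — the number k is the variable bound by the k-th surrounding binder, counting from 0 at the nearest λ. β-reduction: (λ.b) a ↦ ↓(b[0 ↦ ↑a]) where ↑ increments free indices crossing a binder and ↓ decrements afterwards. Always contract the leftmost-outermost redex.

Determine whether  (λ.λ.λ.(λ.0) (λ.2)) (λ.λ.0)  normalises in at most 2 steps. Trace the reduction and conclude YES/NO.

Answer: YES — reaches normal form λ.λ.λ.2 in 2 ≤ 2 steps

Reduction:
  start: (λ.λ.λ.(λ.0) (λ.2)) (λ.λ.0)
  step 1: λ.λ.(λ.0) (λ.2)
  step 2: λ.λ.λ.2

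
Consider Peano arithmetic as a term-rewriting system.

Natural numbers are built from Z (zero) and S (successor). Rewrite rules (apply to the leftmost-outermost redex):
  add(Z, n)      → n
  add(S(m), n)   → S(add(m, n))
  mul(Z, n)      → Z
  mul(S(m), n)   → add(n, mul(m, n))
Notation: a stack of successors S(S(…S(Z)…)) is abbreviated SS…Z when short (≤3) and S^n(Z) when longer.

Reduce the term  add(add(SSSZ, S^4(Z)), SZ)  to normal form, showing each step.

Answer: normal form = S^8(Z)  (in 12 steps)

Working:
  start: add(add(SSSZ, S^4(Z)), SZ)
  step 1: add(S(add(SSZ, S^4(Z))), SZ)
  step 2: S(add(add(SSZ, S^4(Z)), SZ))
  step 3: S(add(S(add(SZ, S^4(Z))), SZ))
  step 4: S(S(add(add(SZ, S^4(Z)), SZ)))
  step 5: S(S(add(S(add(Z, S^4(Z))), SZ)))
  step 6: S(S(S(add(add(Z, S^4(Z)), SZ))))
  step 7: S(S(S(add(S^4(Z), SZ))))
  step 8: S(S(S(S(add(SSSZ, SZ)))))
  step 9: S(S(S(S(S(add(SSZ, SZ))))))
  step 10: S(S(S(S(S(S(add(SZ, SZ)))))))
  step 11: S(S(S(S(S(S(S(add(Z, SZ))))))))
  step 12: S^8(Z)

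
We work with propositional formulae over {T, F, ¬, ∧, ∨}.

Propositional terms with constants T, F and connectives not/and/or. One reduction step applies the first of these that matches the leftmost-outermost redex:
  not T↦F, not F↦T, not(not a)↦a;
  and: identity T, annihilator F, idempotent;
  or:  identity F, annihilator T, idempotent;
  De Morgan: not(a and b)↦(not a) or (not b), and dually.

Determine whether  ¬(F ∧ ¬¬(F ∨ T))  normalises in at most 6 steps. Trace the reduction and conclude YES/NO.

Answer: YES — reaches normal form T in 3 ≤ 6 steps

Working:
  start: ¬(F ∧ ¬¬(F ∨ T))
  step 1: ¬F ∨ ¬¬¬(F ∨ T)
  step 2: T ∨ ¬¬¬(F ∨ T)
  step 3: T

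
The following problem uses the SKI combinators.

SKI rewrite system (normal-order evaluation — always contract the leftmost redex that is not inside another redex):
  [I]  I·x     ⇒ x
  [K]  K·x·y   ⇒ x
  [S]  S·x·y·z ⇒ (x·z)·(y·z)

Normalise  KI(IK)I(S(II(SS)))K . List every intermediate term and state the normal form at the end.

  start: KI(IK)I(S(II(SS)))K
  →1  II(S(II(SS)))K
  →2  I(S(II(SS)))K
  →3  S(II(SS))K
  →4  S(I(SS))K
  →5  S(SS)K

Answer: normal form = S(SS)K  (in 5 steps)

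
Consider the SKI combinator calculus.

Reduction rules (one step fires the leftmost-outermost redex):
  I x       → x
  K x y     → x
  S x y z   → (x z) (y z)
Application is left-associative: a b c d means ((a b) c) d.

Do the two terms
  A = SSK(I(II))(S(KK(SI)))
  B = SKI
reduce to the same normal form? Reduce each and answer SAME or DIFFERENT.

Answer: SAME — A ⇓ SKI, B ⇓ SKI

Working:
Term A:
  start: SSK(I(II))(S(KK(SI)))
  [1] S(I(II))(K(I(II)))(S(KK(SI)))
  [2] I(II)(S(KK(SI)))(K(I(II))(S(KK(SI))))
  [3] II(S(KK(SI)))(K(I(II))(S(KK(SI))))
  [4] I(S(KK(SI)))(K(I(II))(S(KK(SI))))
  [5] S(KK(SI))(K(I(II))(S(KK(SI))))
  [6] SK(K(I(II))(S(KK(SI))))
  [7] SK(I(II))
  [8] SK(II)
  [9] SKI

Term B:
  start: SKI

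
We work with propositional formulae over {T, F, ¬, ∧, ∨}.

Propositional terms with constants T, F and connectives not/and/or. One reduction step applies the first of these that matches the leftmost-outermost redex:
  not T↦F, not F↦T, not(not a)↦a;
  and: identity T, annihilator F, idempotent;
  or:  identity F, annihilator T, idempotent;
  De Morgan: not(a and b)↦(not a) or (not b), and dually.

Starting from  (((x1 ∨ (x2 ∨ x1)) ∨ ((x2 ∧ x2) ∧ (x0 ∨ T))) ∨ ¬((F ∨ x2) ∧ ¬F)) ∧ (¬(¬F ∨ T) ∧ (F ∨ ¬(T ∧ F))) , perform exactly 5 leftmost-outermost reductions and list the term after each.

  start: (((x1 ∨ (x2 ∨ x1)) ∨ ((x2 ∧ x2) ∧ (x0 ∨ T))) ∨ ¬((F ∨ x2) ∧ ¬F)) ∧ (¬(¬F ∨ T) ∧ (F ∨ ¬(T ∧ F)))
  →1  (((x1 ∨ (x2 ∨ x1)) ∨ (x2 ∧ (x0 ∨ T))) ∨ ¬((F ∨ x2) ∧ ¬F)) ∧ (¬(¬F ∨ T) ∧ (F ∨ ¬(T ∧ F)))
  →2  (((x1 ∨ (x2 ∨ x1)) ∨ (x2 ∧ T)) ∨ ¬((F ∨ x2) ∧ ¬F)) ∧ (¬(¬F ∨ T) ∧ (F ∨ ¬(T ∧ F)))
  →3  (((x1 ∨ (x2 ∨ x1)) ∨ x2) ∨ ¬((F ∨ x2) ∧ ¬F)) ∧ (¬(¬F ∨ T) ∧ (F ∨ ¬(T ∧ F)))
  →4  (((x1 ∨ (x2 ∨ x1)) ∨ x2) ∨ (¬(F ∨ x2) ∨ ¬¬F)) ∧ (¬(¬F ∨ T) ∧ (F ∨ ¬(T ∧ F)))
  →5  (((x1 ∨ (x2 ∨ x1)) ∨ x2) ∨ ((¬F ∧ ¬x2) ∨ ¬¬F)) ∧ (¬(¬F ∨ T) ∧ (F ∨ ¬(T ∧ F)))

Answer: after 5 steps: (((x1 ∨ (x2 ∨ x1)) ∨ x2) ∨ ((¬F ∧ ¬x2) ∨ ¬¬F)) ∧ (¬(¬F ∨ T) ∧ (F ∨ ¬(T ∧ F)))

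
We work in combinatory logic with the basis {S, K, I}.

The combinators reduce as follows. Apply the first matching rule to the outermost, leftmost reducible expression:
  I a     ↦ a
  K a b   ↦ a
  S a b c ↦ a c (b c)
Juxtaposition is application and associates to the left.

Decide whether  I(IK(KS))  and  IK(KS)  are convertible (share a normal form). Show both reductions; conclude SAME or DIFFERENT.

Term A:
  start: I(IK(KS))
  →1  IK(KS)
  →2  K(KS)

Term B:
  start: IK(KS)
  →1  K(KS)

Answer: SAME — A ⇓ K(KS), B ⇓ K(KS)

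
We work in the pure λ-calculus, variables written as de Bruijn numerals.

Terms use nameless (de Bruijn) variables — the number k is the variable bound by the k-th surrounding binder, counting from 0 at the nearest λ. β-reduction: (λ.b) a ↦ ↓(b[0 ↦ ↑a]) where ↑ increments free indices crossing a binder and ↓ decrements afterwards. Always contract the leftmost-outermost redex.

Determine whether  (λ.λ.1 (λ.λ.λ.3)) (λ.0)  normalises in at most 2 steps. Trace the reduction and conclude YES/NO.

  start: (λ.λ.1 (λ.λ.λ.3)) (λ.0)
  [1] λ.(λ.0) (λ.λ.λ.3)
  [2] λ.λ.λ.λ.3

Answer: YES — reaches normal form λ.λ.λ.λ.3 in 2 ≤ 2 steps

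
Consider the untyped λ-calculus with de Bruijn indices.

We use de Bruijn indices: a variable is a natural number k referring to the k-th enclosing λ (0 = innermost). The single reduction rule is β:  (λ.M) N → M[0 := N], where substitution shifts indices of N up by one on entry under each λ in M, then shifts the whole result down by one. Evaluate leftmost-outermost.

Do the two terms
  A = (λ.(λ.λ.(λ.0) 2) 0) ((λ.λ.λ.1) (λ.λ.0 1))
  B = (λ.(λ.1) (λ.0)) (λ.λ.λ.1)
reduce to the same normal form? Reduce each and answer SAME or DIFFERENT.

Answer: SAME — A ⇓ λ.λ.λ.1, B ⇓ λ.λ.λ.1

Derivation:
Term A:
  start: (λ.(λ.λ.(λ.0) 2) 0) ((λ.λ.λ.1) (λ.λ.0 1))
  [1] (λ.λ.(λ.0) ((λ.λ.λ.1) (λ.λ.0 1))) ((λ.λ.λ.1) (λ.λ.0 1))
  [2] λ.(λ.0) ((λ.λ.λ.1) (λ.λ.0 1))
  [3] λ.(λ.λ.λ.1) (λ.λ.0 1)
  [4] λ.λ.λ.1

Term B:
  start: (λ.(λ.1) (λ.0)) (λ.λ.λ.1)
  [1] (λ.λ.λ.λ.1) (λ.0)
  [2] λ.λ.λ.1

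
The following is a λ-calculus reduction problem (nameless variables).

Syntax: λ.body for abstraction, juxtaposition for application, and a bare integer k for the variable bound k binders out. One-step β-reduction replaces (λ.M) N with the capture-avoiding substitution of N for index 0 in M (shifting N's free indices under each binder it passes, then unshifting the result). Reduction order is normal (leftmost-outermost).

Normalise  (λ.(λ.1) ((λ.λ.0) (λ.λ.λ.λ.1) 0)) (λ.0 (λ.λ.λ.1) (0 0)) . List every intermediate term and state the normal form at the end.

Answer: normal form = λ.0 (λ.λ.λ.1) (0 0)  (in 2 steps)

Reduction:
  start: (λ.(λ.1) ((λ.λ.0) (λ.λ.λ.λ.1) 0)) (λ.0 (λ.λ.λ.1) (0 0))
  step 1: (λ.λ.0 (λ.λ.λ.1) (0 0)) ((λ.λ.0) (λ.λ.λ.λ.1) (λ.0 (λ.λ.λ.1) (0 0)))
  step 2: λ.0 (λ.λ.λ.1) (0 0)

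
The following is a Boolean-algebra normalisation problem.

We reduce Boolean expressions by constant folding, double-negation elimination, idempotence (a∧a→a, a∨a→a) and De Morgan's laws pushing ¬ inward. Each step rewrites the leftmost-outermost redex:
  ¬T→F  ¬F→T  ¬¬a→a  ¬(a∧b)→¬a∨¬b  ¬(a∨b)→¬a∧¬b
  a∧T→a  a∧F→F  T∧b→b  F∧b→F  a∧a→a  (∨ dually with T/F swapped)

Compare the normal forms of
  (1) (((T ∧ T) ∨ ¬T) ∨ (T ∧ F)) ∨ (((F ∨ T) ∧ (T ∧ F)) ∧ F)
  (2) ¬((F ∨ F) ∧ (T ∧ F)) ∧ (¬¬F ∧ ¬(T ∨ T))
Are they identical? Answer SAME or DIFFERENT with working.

Answer: DIFFERENT — A ⇓ T, B ⇓ F

Working:
Term A:
  start: (((T ∧ T) ∨ ¬T) ∨ (T ∧ F)) ∨ (((F ∨ T) ∧ (T ∧ F)) ∧ F)
  step 1: ((T ∨ ¬T) ∨ (T ∧ F)) ∨ (((F ∨ T) ∧ (T ∧ F)) ∧ F)
  step 2: (T ∨ (T ∧ F)) ∨ (((F ∨ T) ∧ (T ∧ F)) ∧ F)
  step 3: T ∨ (((F ∨ T) ∧ (T ∧ F)) ∧ F)
  step 4: T

Term B:
  start: ¬((F ∨ F) ∧ (T ∧ F)) ∧ (¬¬F ∧ ¬(T ∨ T))
  step 1: (¬(F ∨ F) ∨ ¬(T ∧ F)) ∧ (¬¬F ∧ ¬(T ∨ T))
  step 2: ((¬F ∧ ¬F) ∨ ¬(T ∧ F)) ∧ (¬¬F ∧ ¬(T ∨ T))
  step 3: (¬F ∨ ¬(T ∧ F)) ∧ (¬¬F ∧ ¬(T ∨ T))
  step 4: (T ∨ ¬(T ∧ F)) ∧ (¬¬F ∧ ¬(T ∨ T))
  step 5: T ∧ (¬¬F ∧ ¬(T ∨ T))
  step 6: ¬¬F ∧ ¬(T ∨ T)
  step 7: F ∧ ¬(T ∨ T)
  step 8: F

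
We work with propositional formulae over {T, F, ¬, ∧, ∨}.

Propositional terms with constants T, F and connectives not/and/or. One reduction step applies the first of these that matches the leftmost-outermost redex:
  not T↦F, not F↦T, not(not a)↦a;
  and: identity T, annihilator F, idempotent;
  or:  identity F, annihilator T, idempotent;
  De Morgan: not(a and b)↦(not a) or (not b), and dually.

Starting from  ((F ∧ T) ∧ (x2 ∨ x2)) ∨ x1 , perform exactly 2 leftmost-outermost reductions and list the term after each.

Answer: after 2 steps: F ∨ x1

Reduction:
  start: ((F ∧ T) ∧ (x2 ∨ x2)) ∨ x1
  [1] (F ∧ (x2 ∨ x2)) ∨ x1
  [2] F ∨ x1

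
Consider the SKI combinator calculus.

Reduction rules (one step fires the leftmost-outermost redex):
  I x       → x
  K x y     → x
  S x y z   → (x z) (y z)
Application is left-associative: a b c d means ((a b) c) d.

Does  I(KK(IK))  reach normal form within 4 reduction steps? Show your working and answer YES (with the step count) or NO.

Answer: YES — reaches normal form K in 2 ≤ 4 steps

Reduction:
  start: I(KK(IK))
  [1] KK(IK)
  [2] K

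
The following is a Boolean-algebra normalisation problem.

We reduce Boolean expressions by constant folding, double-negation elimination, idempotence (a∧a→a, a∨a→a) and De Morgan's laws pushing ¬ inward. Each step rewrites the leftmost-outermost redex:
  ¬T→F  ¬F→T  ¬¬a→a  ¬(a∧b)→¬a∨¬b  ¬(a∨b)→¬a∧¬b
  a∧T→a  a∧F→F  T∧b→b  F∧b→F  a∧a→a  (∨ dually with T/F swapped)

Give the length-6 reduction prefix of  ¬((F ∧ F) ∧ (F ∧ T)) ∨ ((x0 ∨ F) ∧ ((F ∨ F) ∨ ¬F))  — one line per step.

  start: ¬((F ∧ F) ∧ (F ∧ T)) ∨ ((x0 ∨ F) ∧ ((F ∨ F) ∨ ¬F))
  →1  (¬(F ∧ F) ∨ ¬(F ∧ T)) ∨ ((x0 ∨ F) ∧ ((F ∨ F) ∨ ¬F))
  →2  ((¬F ∨ ¬F) ∨ ¬(F ∧ T)) ∨ ((x0 ∨ F) ∧ ((F ∨ F) ∨ ¬F))
  →3  (¬F ∨ ¬(F ∧ T)) ∨ ((x0 ∨ F) ∧ ((F ∨ F) ∨ ¬F))
  →4  (T ∨ ¬(F ∧ T)) ∨ ((x0 ∨ F) ∧ ((F ∨ F) ∨ ¬F))
  →5  T ∨ ((x0 ∨ F) ∧ ((F ∨ F) ∨ ¬F))
  →6  T

Answer: after 6 steps: T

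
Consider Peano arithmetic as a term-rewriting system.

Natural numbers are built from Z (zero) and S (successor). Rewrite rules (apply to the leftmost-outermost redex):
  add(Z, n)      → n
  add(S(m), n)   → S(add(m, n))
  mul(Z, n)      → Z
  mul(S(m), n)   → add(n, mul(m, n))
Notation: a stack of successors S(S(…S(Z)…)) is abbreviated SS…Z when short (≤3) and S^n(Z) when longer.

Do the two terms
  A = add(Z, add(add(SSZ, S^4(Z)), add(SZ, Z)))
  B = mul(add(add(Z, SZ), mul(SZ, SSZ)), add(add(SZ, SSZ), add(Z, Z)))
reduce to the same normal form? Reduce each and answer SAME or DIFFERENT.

Term A:
  start: add(Z, add(add(SSZ, S^4(Z)), add(SZ, Z)))
  →1  add(add(SSZ, S^4(Z)), add(SZ, Z))
  →2  add(S(add(SZ, S^4(Z))), add(SZ, Z))
  →3  S(add(add(SZ, S^4(Z)), add(SZ, Z)))
  →4  S(add(S(add(Z, S^4(Z))), add(SZ, Z)))
  →5  S(S(add(add(Z, S^4(Z)), add(SZ, Z))))
  →6  S(S(add(S^4(Z), add(SZ, Z))))
  →7  S(S(S(add(SSSZ, add(SZ, Z)))))
  →8  S(S(S(S(add(SSZ, add(SZ, Z))))))
  →9  S(S(S(S(S(add(SZ, add(SZ, Z)))))))
  →10  S(S(S(S(S(S(add(Z, add(SZ, Z))))))))
  →11  S(S(S(S(S(S(add(SZ, Z)))))))
  →12  S(S(S(S(S(S(S(add(Z, Z))))))))
  →13  S^7(Z)

Term B:
  start: mul(add(add(Z, SZ), mul(SZ, SSZ)), add(add(SZ, SSZ), add(Z, Z)))
  →1  mul(add(SZ, mul(SZ, SSZ)), add(add(SZ, SSZ), add(Z, Z)))
  →2  mul(S(add(Z, mul(SZ, SSZ))), add(add(SZ, SSZ), add(Z, Z)))
  →3  add(add(add(SZ, SSZ), add(Z, Z)), mul(add(Z, mul(SZ, SSZ)), add(add(SZ, SSZ), add(Z, Z))))
  →4  add(add(S(add(Z, SSZ)), add(Z, Z)), mul(add(Z, mul(SZ, SSZ)), add(add(SZ, SSZ), add(Z, Z))))
  →5  add(S(add(add(Z, SSZ), add(Z, Z))), mul(add(Z, mul(SZ, SSZ)), add(add(SZ, SSZ), add(Z, Z))))
  →6  S(add(add(add(Z, SSZ), add(Z, Z)), mul(add(Z, mul(SZ, SSZ)), add(add(SZ, SSZ), add(Z, Z)))))
  →7  S(add(add(SSZ, add(Z, Z)), mul(add(Z, mul(SZ, SSZ)), add(add(SZ, SSZ), add(Z, Z)))))
  →8  S(add(S(add(SZ, add(Z, Z))), mul(add(Z, mul(SZ, SSZ)), add(add(SZ, SSZ), add(Z, Z)))))
  →9  S(S(add(add(SZ, add(Z, Z)), mul(add(Z, mul(SZ, SSZ)), add(add(SZ, SSZ), add(Z, Z))))))
  →10  S(S(add(S(add(Z, add(Z, Z))), mul(add(Z, mul(SZ, SSZ)), add(add(SZ, SSZ), add(Z, Z))))))
  →11  S(S(S(add(add(Z, add(Z, Z)), mul(add(Z, mul(SZ, SSZ)), add(add(SZ, SSZ), add(Z, Z)))))))
  →12  S(S(S(add(add(Z, Z), mul(add(Z, mul(SZ, SSZ)), add(add(SZ, SSZ), add(Z, Z)))))))
  →13  S(S(S(add(Z, mul(add(Z, mul(SZ, SSZ)), add(add(SZ, SSZ), add(Z, Z)))))))
  →14  S(S(S(mul(add(Z, mul(SZ, SSZ)), add(add(SZ, SSZ), add(Z, Z))))))
  →15  S(S(S(mul(mul(SZ, SSZ), add(add(SZ, SSZ), add(Z, Z))))))
  →16  S(S(S(mul(add(SSZ, mul(Z, SSZ)), add(add(SZ, SSZ), add(Z, Z))))))
  →17  S(S(S(mul(S(add(SZ, mul(Z, SSZ))), add(add(SZ, SSZ), add(Z, Z))))))
  →18  S(S(S(add(add(add(SZ, SSZ), add(Z, Z)), mul(add(SZ, mul(Z, SSZ)), add(add(SZ, SSZ), add(Z, Z)))))))
  →19  S(S(S(add(add(S(add(Z, SSZ)), add(Z, Z)), mul(add(SZ, mul(Z, SSZ)), add(add(SZ, SSZ), add(Z, Z)))))))
  →20  S(S(S(add(S(add(add(Z, SSZ), add(Z, Z))), mul(add(SZ, mul(Z, SSZ)), add(add(SZ, SSZ), add(Z, Z)))))))
  →21  S(S(S(S(add(add(add(Z, SSZ), add(Z, Z)), mul(add(SZ, mul(Z, SSZ)), add(add(SZ, SSZ), add(Z, Z))))))))
  →22  S(S(S(S(add(add(SSZ, add(Z, Z)), mul(add(SZ, mul(Z, SSZ)), add(add(SZ, SSZ), add(Z, Z))))))))
  →23  S(S(S(S(add(S(add(SZ, add(Z, Z))), mul(add(SZ, mul(Z, SSZ)), add(add(SZ, SSZ), add(Z, Z))))))))
  →24  S(S(S(S(S(add(add(SZ, add(Z, Z)), mul(add(SZ, mul(Z, SSZ)), add(add(SZ, SSZ), add(Z, Z)))))))))
  →25  S(S(S(S(S(add(S(add(Z, add(Z, Z))), mul(add(SZ, mul(Z, SSZ)), add(add(SZ, SSZ), add(Z, Z)))))))))
  →26  S(S(S(S(S(S(add(add(Z, add(Z, Z)), mul(add(SZ, mul(Z, SSZ)), add(add(SZ, SSZ), add(Z, Z))))))))))
  →27  S(S(S(S(S(S(add(add(Z, Z), mul(add(SZ, mul(Z, SSZ)), add(add(SZ, SSZ), add(Z, Z))))))))))
  →28  S(S(S(S(S(S(add(Z, mul(add(SZ, mul(Z, SSZ)), add(add(SZ, SSZ), add(Z, Z))))))))))
  →29  S(S(S(S(S(S(mul(add(SZ, mul(Z, SSZ)), add(add(SZ, SSZ), add(Z, Z)))))))))
  →30  S(S(S(S(S(S(mul(S(add(Z, mul(Z, SSZ))), add(add(SZ, SSZ), add(Z, Z)))))))))
  →31  S(S(S(S(S(S(add(add(add(SZ, SSZ), add(Z, Z)), mul(add(Z, mul(Z, SSZ)), add(add(SZ, SSZ), add(Z, Z))))))))))
  →32  S(S(S(S(S(S(add(add(S(add(Z, SSZ)), add(Z, Z)), mul(add(Z, mul(Z, SSZ)), add(add(SZ, SSZ), add(Z, Z))))))))))
  →33  S(S(S(S(S(S(add(S(add(add(Z, SSZ), add(Z, Z))), mul(add(Z, mul(Z, SSZ)), add(add(SZ, SSZ), add(Z, Z))))))))))
  →34  S(S(S(S(S(S(S(add(add(add(Z, SSZ), add(Z, Z)), mul(add(Z, mul(Z, SSZ)), add(add(SZ, SSZ), add(Z, Z)))))))))))
  →35  S(S(S(S(S(S(S(add(add(SSZ, add(Z, Z)), mul(add(Z, mul(Z, SSZ)), add(add(SZ, SSZ), add(Z, Z)))))))))))
  →36  S(S(S(S(S(S(S(add(S(add(SZ, add(Z, Z))), mul(add(Z, mul(Z, SSZ)), add(add(SZ, SSZ), add(Z, Z)))))))))))
  →37  S(S(S(S(S(S(S(S(add(add(SZ, add(Z, Z)), mul(add(Z, mul(Z, SSZ)), add(add(SZ, SSZ), add(Z, Z))))))))))))
  →38  S(S(S(S(S(S(S(S(add(S(add(Z, add(Z, Z))), mul(add(Z, mul(Z, SSZ)), add(add(SZ, SSZ), add(Z, Z))))))))))))
  →39  S(S(S(S(S(S(S(S(S(add(add(Z, add(Z, Z)), mul(add(Z, mul(Z, SSZ)), add(add(SZ, SSZ), add(Z, Z)))))))))))))
  →40  S(S(S(S(S(S(S(S(S(add(add(Z, Z), mul(add(Z, mul(Z, SSZ)), add(add(SZ, SSZ), add(Z, Z)))))))))))))
  →41  S(S(S(S(S(S(S(S(S(add(Z, mul(add(Z, mul(Z, SSZ)), add(add(SZ, SSZ), add(Z, Z)))))))))))))
  →42  S(S(S(S(S(S(S(S(S(mul(add(Z, mul(Z, SSZ)), add(add(SZ, SSZ), add(Z, Z))))))))))))
  →43  S(S(S(S(S(S(S(S(S(mul(mul(Z, SSZ), add(add(SZ, SSZ), add(Z, Z))))))))))))
  →44  S(S(S(S(S(S(S(S(S(mul(Z, add(add(SZ, SSZ), add(Z, Z))))))))))))
  →45  S^9(Z)

Answer: DIFFERENT — A ⇓ S^7(Z), B ⇓ S^9(Z)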